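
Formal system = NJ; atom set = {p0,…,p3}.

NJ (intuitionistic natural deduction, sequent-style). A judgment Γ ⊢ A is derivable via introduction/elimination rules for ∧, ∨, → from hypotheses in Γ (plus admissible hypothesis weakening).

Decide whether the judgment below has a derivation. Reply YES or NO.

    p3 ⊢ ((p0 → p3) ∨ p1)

Proof tree:
[∨I₁] p3 ⊢ ((p0 → p3) ∨ p1)
  [→I] p3 ⊢ (p0 → p3)
    [Wk] p3, p0 ⊢ p3
      [Ax] p3 ⊢ p3

Result: YES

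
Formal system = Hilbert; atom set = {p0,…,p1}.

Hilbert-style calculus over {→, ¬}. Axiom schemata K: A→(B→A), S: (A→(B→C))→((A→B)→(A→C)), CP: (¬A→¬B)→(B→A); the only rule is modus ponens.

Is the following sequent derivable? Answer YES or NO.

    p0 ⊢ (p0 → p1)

Search for a countermodel by truth-table:
  v=00: Γ:[p0=F] Δ:[(p0 → p1)=T] refutes=False
  v=01: Γ:[p0=F] Δ:[(p0 → p1)=T] refutes=False
  v=10: Γ:[p0=T] Δ:[(p0 → p1)=F] refutes=True  ← countermodel

Result: NO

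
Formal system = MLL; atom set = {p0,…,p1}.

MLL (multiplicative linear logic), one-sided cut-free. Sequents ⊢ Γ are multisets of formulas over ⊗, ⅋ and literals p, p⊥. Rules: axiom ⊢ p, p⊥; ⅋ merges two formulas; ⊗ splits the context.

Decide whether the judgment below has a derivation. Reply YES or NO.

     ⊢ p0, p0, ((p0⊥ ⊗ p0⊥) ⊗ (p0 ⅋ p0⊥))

Derivation trace:
[⊗]  ⊢ p0, p0, ((p0⊥ ⊗ p0⊥) ⊗ (p0 ⅋ p0⊥))
  [⊗]  ⊢ p0, p0, (p0⊥ ⊗ p0⊥)
    [Ax]  ⊢ p0, p0⊥
    [Ax]  ⊢ p0, p0⊥
  [⅋]  ⊢ (p0 ⅋ p0⊥)
    [Ax]  ⊢ p0, p0⊥

Result: YES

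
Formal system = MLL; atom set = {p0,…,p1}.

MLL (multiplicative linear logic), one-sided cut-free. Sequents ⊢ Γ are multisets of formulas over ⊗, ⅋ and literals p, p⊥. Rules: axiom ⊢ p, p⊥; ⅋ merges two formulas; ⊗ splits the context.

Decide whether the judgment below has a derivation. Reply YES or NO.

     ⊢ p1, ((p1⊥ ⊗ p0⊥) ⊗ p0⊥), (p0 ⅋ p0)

Derivation (root first):
[⅋]  ⊢ p1, ((p1⊥ ⊗ p0⊥) ⊗ p0⊥), (p0 ⅋ p0)
  [⊗]  ⊢ p1, p0, p0, ((p1⊥ ⊗ p0⊥) ⊗ p0⊥)
    [⊗]  ⊢ p1, p0, (p1⊥ ⊗ p0⊥)
      [Ax]  ⊢ p1, p1⊥
      [Ax]  ⊢ p0, p0⊥
    [Ax]  ⊢ p0, p0⊥

Result: YES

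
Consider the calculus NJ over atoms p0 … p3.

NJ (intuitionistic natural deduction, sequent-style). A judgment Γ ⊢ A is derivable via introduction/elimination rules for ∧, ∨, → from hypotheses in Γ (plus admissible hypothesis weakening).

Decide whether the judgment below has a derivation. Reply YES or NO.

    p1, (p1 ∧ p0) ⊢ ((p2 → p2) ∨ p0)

Derivation trace:
[∨I₁] p1, (p1 ∧ p0) ⊢ ((p2 → p2) ∨ p0)
  [Wk] p1, (p1 ∧ p0) ⊢ (p2 → p2)
    [Wk] p1 ⊢ (p2 → p2)
      [→I]  ⊢ (p2 → p2)
        [Ax] p2 ⊢ p2

Result: YES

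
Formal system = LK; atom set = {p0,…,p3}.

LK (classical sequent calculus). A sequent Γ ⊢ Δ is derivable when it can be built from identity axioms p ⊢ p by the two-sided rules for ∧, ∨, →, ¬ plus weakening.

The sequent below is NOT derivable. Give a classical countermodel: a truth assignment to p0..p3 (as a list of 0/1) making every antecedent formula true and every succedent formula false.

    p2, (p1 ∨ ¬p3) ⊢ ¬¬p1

Search for a countermodel by truth-table:
  v=0000: Γ:[p2=F, (p1 ∨ ¬p3)=T] Δ:[¬¬p1=F] refutes=False
  v=0001: Γ:[p2=F, (p1 ∨ ¬p3)=F] Δ:[¬¬p1=F] refutes=False
  v=0010: Γ:[p2=T, (p1 ∨ ¬p3)=T] Δ:[¬¬p1=F] refutes=True  ← countermodel

Result: [0, 0, 1, 0]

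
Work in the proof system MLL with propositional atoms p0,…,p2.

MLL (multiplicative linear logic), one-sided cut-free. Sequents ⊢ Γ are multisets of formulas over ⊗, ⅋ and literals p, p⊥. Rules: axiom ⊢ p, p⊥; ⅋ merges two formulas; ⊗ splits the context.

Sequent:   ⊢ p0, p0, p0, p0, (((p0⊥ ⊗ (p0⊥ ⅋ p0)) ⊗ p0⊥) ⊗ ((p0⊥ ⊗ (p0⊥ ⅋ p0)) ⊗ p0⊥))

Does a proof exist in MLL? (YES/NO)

Proof tree:
[⊗]  ⊢ p0, p0, p0, p0, (((p0⊥ ⊗ (p0⊥ ⅋ p0)) ⊗ p0⊥) ⊗ ((p0⊥ ⊗ (p0⊥ ⅋ p0)) ⊗ p0⊥))
  [⊗]  ⊢ p0, p0, ((p0⊥ ⊗ (p0⊥ ⅋ p0)) ⊗ p0⊥)
    [⊗]  ⊢ p0, (p0⊥ ⊗ (p0⊥ ⅋ p0))
      [Ax]  ⊢ p0, p0⊥
      [⅋]  ⊢ (p0⊥ ⅋ p0)
        [Ax]  ⊢ p0, p0⊥
    [Ax]  ⊢ p0, p0⊥
  [⊗]  ⊢ p0, p0, ((p0⊥ ⊗ (p0⊥ ⅋ p0)) ⊗ p0⊥)
    [⊗]  ⊢ p0, (p0⊥ ⊗ (p0⊥ ⅋ p0))
      [Ax]  ⊢ p0, p0⊥
      [⅋]  ⊢ (p0⊥ ⅋ p0)
        [Ax]  ⊢ p0, p0⊥
    [Ax]  ⊢ p0, p0⊥

Result: YES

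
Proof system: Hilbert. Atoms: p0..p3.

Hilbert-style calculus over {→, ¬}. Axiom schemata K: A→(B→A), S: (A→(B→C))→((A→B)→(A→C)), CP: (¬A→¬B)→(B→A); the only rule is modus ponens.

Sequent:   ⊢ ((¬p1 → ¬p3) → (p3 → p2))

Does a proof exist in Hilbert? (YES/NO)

Search for a countermodel by truth-table:
  v=0000: Γ:[] Δ:[((¬p1 → ¬p3) → (p3 → p2))=T] refutes=False
  v=0001: Γ:[] Δ:[((¬p1 → ¬p3) → (p3 → p2))=T] refutes=False
  v=0010: Γ:[] Δ:[((¬p1 → ¬p3) → (p3 → p2))=T] refutes=False
  v=0011: Γ:[] Δ:[((¬p1 → ¬p3) → (p3 → p2))=T] refutes=False
  v=0100: Γ:[] Δ:[((¬p1 → ¬p3) → (p3 → p2))=T] refutes=False
  v=0101: Γ:[] Δ:[((¬p1 → ¬p3) → (p3 → p2))=F] refutes=True  ← countermodel

Result: NO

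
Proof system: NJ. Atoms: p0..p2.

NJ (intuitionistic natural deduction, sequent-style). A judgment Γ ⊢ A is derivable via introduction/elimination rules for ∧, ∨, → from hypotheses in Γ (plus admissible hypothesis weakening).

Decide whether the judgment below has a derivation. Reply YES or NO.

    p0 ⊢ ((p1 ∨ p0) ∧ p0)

Proof tree:
[∧I] p0 ⊢ ((p1 ∨ p0) ∧ p0)
  [∨I₂] p0 ⊢ (p1 ∨ p0)
    [Ax] p0 ⊢ p0
  [Ax] p0 ⊢ p0

Result: YES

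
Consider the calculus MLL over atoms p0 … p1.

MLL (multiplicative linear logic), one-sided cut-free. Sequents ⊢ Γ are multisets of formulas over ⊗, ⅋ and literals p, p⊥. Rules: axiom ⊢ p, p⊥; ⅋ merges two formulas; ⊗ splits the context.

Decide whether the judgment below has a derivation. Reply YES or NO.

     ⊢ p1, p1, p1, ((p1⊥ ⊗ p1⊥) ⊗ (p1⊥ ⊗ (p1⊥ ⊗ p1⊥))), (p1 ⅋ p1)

Proof tree:
[⅋]  ⊢ p1, p1, p1, ((p1⊥ ⊗ p1⊥) ⊗ (p1⊥ ⊗ (p1⊥ ⊗ p1⊥))), (p1 ⅋ p1)
  [⊗]  ⊢ p1, p1, p1, p1, p1, ((p1⊥ ⊗ p1⊥) ⊗ (p1⊥ ⊗ (p1⊥ ⊗ p1⊥)))
    [⊗]  ⊢ p1, p1, (p1⊥ ⊗ p1⊥)
      [Ax]  ⊢ p1, p1⊥
      [Ax]  ⊢ p1, p1⊥
    [⊗]  ⊢ p1, p1, p1, (p1⊥ ⊗ (p1⊥ ⊗ p1⊥))
      [Ax]  ⊢ p1, p1⊥
      [⊗]  ⊢ p1, p1, (p1⊥ ⊗ p1⊥)
        [Ax]  ⊢ p1, p1⊥
        [Ax]  ⊢ p1, p1⊥

Result: YES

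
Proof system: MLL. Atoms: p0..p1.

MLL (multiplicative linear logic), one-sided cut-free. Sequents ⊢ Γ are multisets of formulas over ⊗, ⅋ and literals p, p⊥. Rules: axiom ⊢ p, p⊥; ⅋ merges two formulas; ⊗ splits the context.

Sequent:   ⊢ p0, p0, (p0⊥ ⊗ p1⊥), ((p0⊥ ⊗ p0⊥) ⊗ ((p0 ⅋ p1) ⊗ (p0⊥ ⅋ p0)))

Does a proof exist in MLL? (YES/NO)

Derivation (root first):
[⊗]  ⊢ p0, p0, (p0⊥ ⊗ p1⊥), ((p0⊥ ⊗ p0⊥) ⊗ ((p0 ⅋ p1) ⊗ (p0⊥ ⅋ p0)))
  [⊗]  ⊢ p0, p0, (p0⊥ ⊗ p0⊥)
    [Ax]  ⊢ p0, p0⊥
    [Ax]  ⊢ p0, p0⊥
  [⊗]  ⊢ (p0⊥ ⊗ p1⊥), ((p0 ⅋ p1) ⊗ (p0⊥ ⅋ p0))
    [⅋]  ⊢ (p0⊥ ⊗ p1⊥), (p0 ⅋ p1)
      [⊗]  ⊢ p0, p1, (p0⊥ ⊗ p1⊥)
        [Ax]  ⊢ p0, p0⊥
        [Ax]  ⊢ p1, p1⊥
    [⅋]  ⊢ (p0⊥ ⅋ p0)
      [Ax]  ⊢ p0, p0⊥

Result: YES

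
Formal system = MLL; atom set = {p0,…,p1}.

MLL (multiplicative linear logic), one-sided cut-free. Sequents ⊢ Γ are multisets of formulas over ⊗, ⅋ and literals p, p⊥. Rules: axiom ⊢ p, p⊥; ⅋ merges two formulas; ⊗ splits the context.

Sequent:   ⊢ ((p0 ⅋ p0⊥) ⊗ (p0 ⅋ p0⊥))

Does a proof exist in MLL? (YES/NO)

Proof tree:
[⊗]  ⊢ ((p0 ⅋ p0⊥) ⊗ (p0 ⅋ p0⊥))
  [⅋]  ⊢ (p0 ⅋ p0⊥)
    [Ax]  ⊢ p0, p0⊥
  [⅋]  ⊢ (p0 ⅋ p0⊥)
    [Ax]  ⊢ p0, p0⊥

Result: YES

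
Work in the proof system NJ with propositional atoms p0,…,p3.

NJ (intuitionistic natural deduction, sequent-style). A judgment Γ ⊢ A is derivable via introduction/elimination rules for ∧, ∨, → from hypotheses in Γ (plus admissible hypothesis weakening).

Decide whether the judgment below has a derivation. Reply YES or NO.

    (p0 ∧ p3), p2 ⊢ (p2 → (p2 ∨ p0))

Derivation (root first):
[→I] (p0 ∧ p3), p2 ⊢ (p2 → (p2 ∨ p0))
  [Wk] p2, (p0 ∧ p3), p2 ⊢ (p2 ∨ p0)
    [∨I₁] p2, (p0 ∧ p3) ⊢ (p2 ∨ p0)
      [Wk] p2, (p0 ∧ p3) ⊢ p2
        [Ax] p2 ⊢ p2

Result: YES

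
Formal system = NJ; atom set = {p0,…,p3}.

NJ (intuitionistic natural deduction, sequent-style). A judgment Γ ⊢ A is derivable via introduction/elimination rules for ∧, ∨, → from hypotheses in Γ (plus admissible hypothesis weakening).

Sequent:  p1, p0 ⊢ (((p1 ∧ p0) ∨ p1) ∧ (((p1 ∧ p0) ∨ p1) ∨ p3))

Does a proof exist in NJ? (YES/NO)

Derivation (root first):
[∧I] p1, p0 ⊢ (((p1 ∧ p0) ∨ p1) ∧ (((p1 ∧ p0) ∨ p1) ∨ p3))
  [∨I₁] p1, p0 ⊢ ((p1 ∧ p0) ∨ p1)
    [∧I] p1, p0 ⊢ (p1 ∧ p0)
      [Ax] p1 ⊢ p1
      [Ax] p0 ⊢ p0
  [∨I₁] p1, p0 ⊢ (((p1 ∧ p0) ∨ p1) ∨ p3)
    [∨I₁] p1, p0 ⊢ ((p1 ∧ p0) ∨ p1)
      [∧I] p1, p0 ⊢ (p1 ∧ p0)
        [Ax] p1 ⊢ p1
        [Ax] p0 ⊢ p0

Result: YES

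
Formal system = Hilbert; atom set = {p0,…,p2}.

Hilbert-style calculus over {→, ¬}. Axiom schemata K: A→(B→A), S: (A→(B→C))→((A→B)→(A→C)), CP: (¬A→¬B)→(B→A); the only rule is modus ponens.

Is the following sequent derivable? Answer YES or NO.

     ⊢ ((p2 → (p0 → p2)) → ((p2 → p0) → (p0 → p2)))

Enumerate valuations to refute Γ ⊢ Δ:
  v=000: Γ:[] Δ:[((p2 → (p0 → p2)) → ((p2 → p0) → (p0 → p2)))=T] refutes=False
  v=001: Γ:[] Δ:[((p2 → (p0 → p2)) → ((p2 → p0) → (p0 → p2)))=T] refutes=False
  v=010: Γ:[] Δ:[((p2 → (p0 → p2)) → ((p2 → p0) → (p0 → p2)))=T] refutes=False
  v=011: Γ:[] Δ:[((p2 → (p0 → p2)) → ((p2 → p0) → (p0 → p2)))=T] refutes=False
  v=100: Γ:[] Δ:[((p2 → (p0 → p2)) → ((p2 → p0) → (p0 → p2)))=F] refutes=True  ← countermodel

Result: NO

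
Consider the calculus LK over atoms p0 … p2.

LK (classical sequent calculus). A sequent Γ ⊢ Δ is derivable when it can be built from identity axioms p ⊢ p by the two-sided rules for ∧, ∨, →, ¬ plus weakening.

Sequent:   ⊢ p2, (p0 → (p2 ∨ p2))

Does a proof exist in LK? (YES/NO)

Enumerate valuations to refute Γ ⊢ Δ:
  v=000: Γ:[] Δ:[p2=F, (p0 → (p2 ∨ p2))=T] refutes=False
  v=001: Γ:[] Δ:[p2=T, (p0 → (p2 ∨ p2))=T] refutes=False
  v=010: Γ:[] Δ:[p2=F, (p0 → (p2 ∨ p2))=T] refutes=False
  v=011: Γ:[] Δ:[p2=T, (p0 → (p2 ∨ p2))=T] refutes=False
  v=100: Γ:[] Δ:[p2=F, (p0 → (p2 ∨ p2))=F] refutes=True  ← countermodel

Result: NO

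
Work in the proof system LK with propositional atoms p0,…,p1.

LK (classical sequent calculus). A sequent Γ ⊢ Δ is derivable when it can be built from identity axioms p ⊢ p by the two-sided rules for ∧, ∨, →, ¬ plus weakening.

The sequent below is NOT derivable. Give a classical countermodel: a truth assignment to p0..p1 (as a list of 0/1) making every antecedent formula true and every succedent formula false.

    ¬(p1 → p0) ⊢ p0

Search for a countermodel by truth-table:
  v=00: Γ:[¬(p1 → p0)=F] Δ:[p0=F] refutes=False
  v=01: Γ:[¬(p1 → p0)=T] Δ:[p0=F] refutes=True  ← countermodel

Result: [0, 1]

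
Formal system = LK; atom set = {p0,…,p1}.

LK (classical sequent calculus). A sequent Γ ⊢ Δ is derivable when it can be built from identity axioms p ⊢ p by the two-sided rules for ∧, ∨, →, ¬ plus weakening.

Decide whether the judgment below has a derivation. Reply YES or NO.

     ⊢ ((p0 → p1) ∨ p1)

Truth-table refutation:
  v=00: Γ:[] Δ:[((p0 → p1) ∨ p1)=T] refutes=False
  v=01: Γ:[] Δ:[((p0 → p1) ∨ p1)=T] refutes=False
  v=10: Γ:[] Δ:[((p0 → p1) ∨ p1)=F] refutes=True  ← countermodel

Result: NO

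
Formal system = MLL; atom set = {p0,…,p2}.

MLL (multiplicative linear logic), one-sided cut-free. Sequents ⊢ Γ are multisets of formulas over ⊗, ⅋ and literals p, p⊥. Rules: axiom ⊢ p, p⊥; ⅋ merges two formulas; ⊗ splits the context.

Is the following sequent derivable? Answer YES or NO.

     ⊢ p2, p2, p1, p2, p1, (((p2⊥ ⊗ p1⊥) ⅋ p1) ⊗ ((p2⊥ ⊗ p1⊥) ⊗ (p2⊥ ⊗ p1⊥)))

Derivation trace:
[⊗]  ⊢ p2, p2, p1, p2, p1, (((p2⊥ ⊗ p1⊥) ⅋ p1) ⊗ ((p2⊥ ⊗ p1⊥) ⊗ (p2⊥ ⊗ p1⊥)))
  [⅋]  ⊢ p2, ((p2⊥ ⊗ p1⊥) ⅋ p1)
    [⊗]  ⊢ p2, p1, (p2⊥ ⊗ p1⊥)
      [Ax]  ⊢ p2, p2⊥
      [Ax]  ⊢ p1, p1⊥
  [⊗]  ⊢ p2, p1, p2, p1, ((p2⊥ ⊗ p1⊥) ⊗ (p2⊥ ⊗ p1⊥))
    [⊗]  ⊢ p2, p1, (p2⊥ ⊗ p1⊥)
      [Ax]  ⊢ p2, p2⊥
      [Ax]  ⊢ p1, p1⊥
    [⊗]  ⊢ p2, p1, (p2⊥ ⊗ p1⊥)
      [Ax]  ⊢ p2, p2⊥
      [Ax]  ⊢ p1, p1⊥

Result: YES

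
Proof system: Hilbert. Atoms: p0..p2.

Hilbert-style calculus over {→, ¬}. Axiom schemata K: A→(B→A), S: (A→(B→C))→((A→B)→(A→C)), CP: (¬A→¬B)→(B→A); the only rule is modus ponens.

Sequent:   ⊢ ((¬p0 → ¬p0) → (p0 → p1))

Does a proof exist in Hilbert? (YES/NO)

Enumerate valuations to refute Γ ⊢ Δ:
  v=000: Γ:[] Δ:[((¬p0 → ¬p0) → (p0 → p1))=T] refutes=False
  v=001: Γ:[] Δ:[((¬p0 → ¬p0) → (p0 → p1))=T] refutes=False
  v=010: Γ:[] Δ:[((¬p0 → ¬p0) → (p0 → p1))=T] refutes=False
  v=011: Γ:[] Δ:[((¬p0 → ¬p0) → (p0 → p1))=T] refutes=False
  v=100: Γ:[] Δ:[((¬p0 → ¬p0) → (p0 → p1))=F] refutes=True  ← countermodel

Result: NO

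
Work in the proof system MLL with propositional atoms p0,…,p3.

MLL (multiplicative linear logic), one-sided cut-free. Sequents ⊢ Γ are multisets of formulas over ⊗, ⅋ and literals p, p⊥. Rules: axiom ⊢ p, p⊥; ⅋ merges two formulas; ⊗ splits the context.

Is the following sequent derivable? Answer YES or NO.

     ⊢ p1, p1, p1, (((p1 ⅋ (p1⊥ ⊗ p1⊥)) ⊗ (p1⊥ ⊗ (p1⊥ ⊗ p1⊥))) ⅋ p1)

Derivation trace:
[⅋]  ⊢ p1, p1, p1, (((p1 ⅋ (p1⊥ ⊗ p1⊥)) ⊗ (p1⊥ ⊗ (p1⊥ ⊗ p1⊥))) ⅋ p1)
  [⊗]  ⊢ p1, p1, p1, p1, ((p1 ⅋ (p1⊥ ⊗ p1⊥)) ⊗ (p1⊥ ⊗ (p1⊥ ⊗ p1⊥)))
    [⅋]  ⊢ p1, (p1 ⅋ (p1⊥ ⊗ p1⊥))
      [⊗]  ⊢ p1, p1, (p1⊥ ⊗ p1⊥)
        [Ax]  ⊢ p1, p1⊥
        [Ax]  ⊢ p1, p1⊥
    [⊗]  ⊢ p1, p1, p1, (p1⊥ ⊗ (p1⊥ ⊗ p1⊥))
      [Ax]  ⊢ p1, p1⊥
      [⊗]  ⊢ p1, p1, (p1⊥ ⊗ p1⊥)
        [Ax]  ⊢ p1, p1⊥
        [Ax]  ⊢ p1, p1⊥

Result: YES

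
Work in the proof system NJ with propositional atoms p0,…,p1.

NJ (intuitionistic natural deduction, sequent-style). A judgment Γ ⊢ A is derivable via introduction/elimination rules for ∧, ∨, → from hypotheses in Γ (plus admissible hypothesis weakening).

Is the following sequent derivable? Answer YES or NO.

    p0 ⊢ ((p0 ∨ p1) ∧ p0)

Derivation (root first):
[∧I] p0 ⊢ ((p0 ∨ p1) ∧ p0)
  [∨I₁] p0 ⊢ (p0 ∨ p1)
    [Ax] p0 ⊢ p0
  [Ax] p0 ⊢ p0

Result: YES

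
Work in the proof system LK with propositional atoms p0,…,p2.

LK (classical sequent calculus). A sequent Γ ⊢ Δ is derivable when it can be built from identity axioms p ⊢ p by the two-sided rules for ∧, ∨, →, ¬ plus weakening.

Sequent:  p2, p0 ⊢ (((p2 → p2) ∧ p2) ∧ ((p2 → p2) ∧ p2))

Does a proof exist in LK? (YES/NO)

Derivation (root first):
[∧R] p2, p0 ⊢ (((p2 → p2) ∧ p2) ∧ ((p2 → p2) ∧ p2))
  [∧R] p2, p0 ⊢ ((p2 → p2) ∧ p2)
    [→R] p2 ⊢ (p2 → p2)
      [WL] p2, p2 ⊢ p2
        [Ax] p2 ⊢ p2
    [WL] p2, p0 ⊢ p2
      [Ax] p2 ⊢ p2
  [∧R] p2, p0 ⊢ ((p2 → p2) ∧ p2)
    [→R] p2 ⊢ (p2 → p2)
      [WL] p2, p2 ⊢ p2
        [Ax] p2 ⊢ p2
    [WL] p2, p0 ⊢ p2
      [Ax] p2 ⊢ p2

Result: YES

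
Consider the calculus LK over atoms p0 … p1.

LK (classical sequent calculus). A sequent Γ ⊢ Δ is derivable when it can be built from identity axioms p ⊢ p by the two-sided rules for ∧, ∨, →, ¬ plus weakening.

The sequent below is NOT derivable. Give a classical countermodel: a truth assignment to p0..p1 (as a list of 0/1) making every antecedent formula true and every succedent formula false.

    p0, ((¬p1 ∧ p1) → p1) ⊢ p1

Enumerate valuations to refute Γ ⊢ Δ:
  v=00: Γ:[p0=F, ((¬p1 ∧ p1) → p1)=T] Δ:[p1=F] refutes=False
  v=01: Γ:[p0=F, ((¬p1 ∧ p1) → p1)=T] Δ:[p1=T] refutes=False
  v=10: Γ:[p0=T, ((¬p1 ∧ p1) → p1)=T] Δ:[p1=F] refutes=True  ← countermodel

Result: [1, 0]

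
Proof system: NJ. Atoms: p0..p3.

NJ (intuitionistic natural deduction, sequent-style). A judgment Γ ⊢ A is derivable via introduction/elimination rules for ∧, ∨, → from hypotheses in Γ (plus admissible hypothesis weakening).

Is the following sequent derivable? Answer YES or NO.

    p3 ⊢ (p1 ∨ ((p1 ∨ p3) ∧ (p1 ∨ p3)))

Derivation (root first):
[∨I₂] p3 ⊢ (p1 ∨ ((p1 ∨ p3) ∧ (p1 ∨ p3)))
  [∧I] p3 ⊢ ((p1 ∨ p3) ∧ (p1 ∨ p3))
    [∨I₂] p3 ⊢ (p1 ∨ p3)
      [Ax] p3 ⊢ p3
    [∨I₂] p3 ⊢ (p1 ∨ p3)
      [Ax] p3 ⊢ p3

Result: YES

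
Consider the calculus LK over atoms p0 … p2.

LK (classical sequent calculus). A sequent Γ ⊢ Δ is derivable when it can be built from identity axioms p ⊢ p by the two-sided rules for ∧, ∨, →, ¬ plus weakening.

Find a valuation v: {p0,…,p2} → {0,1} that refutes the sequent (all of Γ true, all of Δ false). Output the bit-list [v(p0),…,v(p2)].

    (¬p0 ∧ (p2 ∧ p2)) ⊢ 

Truth-table refutation:
  v=000: Γ:[(¬p0 ∧ (p2 ∧ p2))=F] Δ:[] refutes=False
  v=001: Γ:[(¬p0 ∧ (p2 ∧ p2))=T] Δ:[] refutes=True  ← countermodel

Result: [0, 0, 1]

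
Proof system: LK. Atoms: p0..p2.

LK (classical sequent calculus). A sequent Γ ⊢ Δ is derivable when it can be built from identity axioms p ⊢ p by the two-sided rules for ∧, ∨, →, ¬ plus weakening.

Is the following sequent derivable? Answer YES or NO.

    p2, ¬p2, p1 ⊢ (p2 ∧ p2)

Derivation trace:
[WL] p2, ¬p2, p1 ⊢ (p2 ∧ p2)
  [¬L] p2, ¬p2 ⊢ (p2 ∧ p2)
    [WR] p2 ⊢ (p2 ∧ p2), p2
      [∧R] p2 ⊢ (p2 ∧ p2)
        [Ax] p2 ⊢ p2
        [Ax] p2 ⊢ p2

Result: YES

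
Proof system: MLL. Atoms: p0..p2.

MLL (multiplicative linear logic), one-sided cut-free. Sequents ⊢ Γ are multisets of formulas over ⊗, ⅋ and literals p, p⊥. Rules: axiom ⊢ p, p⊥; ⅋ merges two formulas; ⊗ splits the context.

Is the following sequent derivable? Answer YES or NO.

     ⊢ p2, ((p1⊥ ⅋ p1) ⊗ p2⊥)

Proof tree:
[⊗]  ⊢ p2, ((p1⊥ ⅋ p1) ⊗ p2⊥)
  [⅋]  ⊢ (p1⊥ ⅋ p1)
    [Ax]  ⊢ p1, p1⊥
  [Ax]  ⊢ p2, p2⊥

Result: YES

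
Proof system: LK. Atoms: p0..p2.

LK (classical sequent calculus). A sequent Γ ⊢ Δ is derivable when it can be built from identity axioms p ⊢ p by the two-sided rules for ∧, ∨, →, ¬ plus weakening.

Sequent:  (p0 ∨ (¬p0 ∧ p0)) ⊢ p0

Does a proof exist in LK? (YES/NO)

Proof tree:
[∨L] (p0 ∨ (¬p0 ∧ p0)) ⊢ p0
  [Ax] p0 ⊢ p0
  [∧L] (¬p0 ∧ p0) ⊢ 
    [¬L] p0, ¬p0 ⊢ 
      [Ax] p0 ⊢ p0

Result: YES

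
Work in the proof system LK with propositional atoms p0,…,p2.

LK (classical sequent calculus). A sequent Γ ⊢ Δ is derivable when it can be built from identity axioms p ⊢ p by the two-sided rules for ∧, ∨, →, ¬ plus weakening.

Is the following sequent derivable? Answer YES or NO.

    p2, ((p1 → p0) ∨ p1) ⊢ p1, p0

Search for a countermodel by truth-table:
  v=000: Γ:[p2=F, ((p1 → p0) ∨ p1)=T] Δ:[p1=F, p0=F] refutes=False
  v=001: Γ:[p2=T, ((p1 → p0) ∨ p1)=T] Δ:[p1=F, p0=F] refutes=True  ← countermodel

Result: NO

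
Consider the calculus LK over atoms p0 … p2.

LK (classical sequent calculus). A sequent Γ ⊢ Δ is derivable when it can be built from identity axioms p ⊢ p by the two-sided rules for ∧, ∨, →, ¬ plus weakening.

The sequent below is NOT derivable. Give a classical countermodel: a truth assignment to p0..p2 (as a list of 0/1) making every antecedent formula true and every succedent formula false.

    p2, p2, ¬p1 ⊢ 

Search for a countermodel by truth-table:
  v=000: Γ:[p2=F, p2=F, ¬p1=T] Δ:[] refutes=False
  v=001: Γ:[p2=T, p2=T, ¬p1=T] Δ:[] refutes=True  ← countermodel

Result: [0, 0, 1]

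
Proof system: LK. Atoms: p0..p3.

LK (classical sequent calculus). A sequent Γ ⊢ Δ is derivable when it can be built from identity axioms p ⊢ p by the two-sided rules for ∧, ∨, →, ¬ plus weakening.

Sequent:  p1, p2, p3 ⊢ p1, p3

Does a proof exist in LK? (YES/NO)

Derivation trace:
[WL] p1, p2, p3 ⊢ p1, p3
  [WR] p1, p2 ⊢ p1, p3
    [WL] p1, p2 ⊢ p1
      [Ax] p1 ⊢ p1

Result: YES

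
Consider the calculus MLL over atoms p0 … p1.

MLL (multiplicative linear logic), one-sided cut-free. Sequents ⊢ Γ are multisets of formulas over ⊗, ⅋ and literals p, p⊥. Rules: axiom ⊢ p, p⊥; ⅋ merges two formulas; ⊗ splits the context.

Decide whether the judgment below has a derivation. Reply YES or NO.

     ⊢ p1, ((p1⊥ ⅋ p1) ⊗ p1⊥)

Proof tree:
[⊗]  ⊢ p1, ((p1⊥ ⅋ p1) ⊗ p1⊥)
  [⅋]  ⊢ (p1⊥ ⅋ p1)
    [Ax]  ⊢ p1, p1⊥
  [Ax]  ⊢ p1, p1⊥

Result: YES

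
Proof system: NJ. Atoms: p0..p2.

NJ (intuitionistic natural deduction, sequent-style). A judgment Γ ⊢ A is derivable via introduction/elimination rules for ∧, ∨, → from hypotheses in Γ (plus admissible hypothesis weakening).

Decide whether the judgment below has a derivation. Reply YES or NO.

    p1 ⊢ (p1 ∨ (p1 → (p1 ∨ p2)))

Derivation (root first):
[Wk] p1 ⊢ (p1 ∨ (p1 → (p1 ∨ p2)))
  [∨I₂]  ⊢ (p1 ∨ (p1 → (p1 ∨ p2)))
    [→I]  ⊢ (p1 → (p1 ∨ p2))
      [∨I₁] p1 ⊢ (p1 ∨ p2)
        [Ax] p1 ⊢ p1

Result: YES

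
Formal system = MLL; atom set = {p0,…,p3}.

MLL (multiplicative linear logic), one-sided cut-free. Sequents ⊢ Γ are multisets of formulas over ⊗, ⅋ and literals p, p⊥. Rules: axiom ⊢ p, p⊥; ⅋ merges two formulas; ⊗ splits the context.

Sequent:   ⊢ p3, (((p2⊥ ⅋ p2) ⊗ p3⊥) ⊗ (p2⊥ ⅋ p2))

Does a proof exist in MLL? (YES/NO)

Derivation trace:
[⊗]  ⊢ p3, (((p2⊥ ⅋ p2) ⊗ p3⊥) ⊗ (p2⊥ ⅋ p2))
  [⊗]  ⊢ p3, ((p2⊥ ⅋ p2) ⊗ p3⊥)
    [⅋]  ⊢ (p2⊥ ⅋ p2)
      [Ax]  ⊢ p2, p2⊥
    [Ax]  ⊢ p3, p3⊥
  [⅋]  ⊢ (p2⊥ ⅋ p2)
    [Ax]  ⊢ p2, p2⊥

Result: YES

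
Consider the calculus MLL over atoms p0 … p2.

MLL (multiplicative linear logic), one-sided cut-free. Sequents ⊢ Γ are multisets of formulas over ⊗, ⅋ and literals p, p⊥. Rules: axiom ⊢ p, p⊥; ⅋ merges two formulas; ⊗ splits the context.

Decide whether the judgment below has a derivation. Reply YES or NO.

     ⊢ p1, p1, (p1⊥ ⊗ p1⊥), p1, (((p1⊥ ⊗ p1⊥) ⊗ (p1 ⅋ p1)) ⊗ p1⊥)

Derivation (root first):
[⊗]  ⊢ p1, p1, (p1⊥ ⊗ p1⊥), p1, (((p1⊥ ⊗ p1⊥) ⊗ (p1 ⅋ p1)) ⊗ p1⊥)
  [⊗]  ⊢ p1, p1, (p1⊥ ⊗ p1⊥), ((p1⊥ ⊗ p1⊥) ⊗ (p1 ⅋ p1))
    [⊗]  ⊢ p1, p1, (p1⊥ ⊗ p1⊥)
      [Ax]  ⊢ p1, p1⊥
      [Ax]  ⊢ p1, p1⊥
    [⅋]  ⊢ (p1⊥ ⊗ p1⊥), (p1 ⅋ p1)
      [⊗]  ⊢ p1, p1, (p1⊥ ⊗ p1⊥)
        [Ax]  ⊢ p1, p1⊥
        [Ax]  ⊢ p1, p1⊥
  [Ax]  ⊢ p1, p1⊥

Result: YES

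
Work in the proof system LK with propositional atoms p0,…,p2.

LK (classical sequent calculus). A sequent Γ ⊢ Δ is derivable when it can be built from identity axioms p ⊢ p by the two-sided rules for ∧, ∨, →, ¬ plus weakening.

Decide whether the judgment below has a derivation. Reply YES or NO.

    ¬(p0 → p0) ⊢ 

Proof tree:
[¬L] ¬(p0 → p0) ⊢ 
  [→R]  ⊢ (p0 → p0)
    [Ax] p0 ⊢ p0

Result: YES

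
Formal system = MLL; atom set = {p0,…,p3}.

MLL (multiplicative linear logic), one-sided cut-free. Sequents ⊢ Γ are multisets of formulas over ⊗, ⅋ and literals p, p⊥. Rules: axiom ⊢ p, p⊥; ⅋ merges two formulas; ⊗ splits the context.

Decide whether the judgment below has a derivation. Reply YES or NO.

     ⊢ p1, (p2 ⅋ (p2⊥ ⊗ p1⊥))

Derivation (root first):
[⅋]  ⊢ p1, (p2 ⅋ (p2⊥ ⊗ p1⊥))
  [⊗]  ⊢ p2, p1, (p2⊥ ⊗ p1⊥)
    [Ax]  ⊢ p2, p2⊥
    [Ax]  ⊢ p1, p1⊥

Result: YES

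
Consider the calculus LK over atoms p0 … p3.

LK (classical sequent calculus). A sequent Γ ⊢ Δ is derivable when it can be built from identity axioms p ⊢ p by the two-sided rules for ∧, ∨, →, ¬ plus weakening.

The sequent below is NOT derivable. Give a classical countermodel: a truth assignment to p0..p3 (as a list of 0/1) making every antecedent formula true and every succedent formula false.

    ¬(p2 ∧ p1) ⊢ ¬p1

Truth-table refutation:
  v=0000: Γ:[¬(p2 ∧ p1)=T] Δ:[¬p1=T] refutes=False
  v=0001: Γ:[¬(p2 ∧ p1)=T] Δ:[¬p1=T] refutes=False
  v=0010: Γ:[¬(p2 ∧ p1)=T] Δ:[¬p1=T] refutes=False
  v=0011: Γ:[¬(p2 ∧ p1)=T] Δ:[¬p1=T] refutes=False
  v=0100: Γ:[¬(p2 ∧ p1)=T] Δ:[¬p1=F] refutes=True  ← countermodel

Result: [0, 1, 0, 0]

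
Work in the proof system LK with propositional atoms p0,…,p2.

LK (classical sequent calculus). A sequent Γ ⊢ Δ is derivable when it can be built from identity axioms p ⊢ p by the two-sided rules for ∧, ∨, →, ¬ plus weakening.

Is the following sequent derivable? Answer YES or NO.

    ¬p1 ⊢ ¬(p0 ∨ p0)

Search for a countermodel by truth-table:
  v=000: Γ:[¬p1=T] Δ:[¬(p0 ∨ p0)=T] refutes=False
  v=001: Γ:[¬p1=T] Δ:[¬(p0 ∨ p0)=T] refutes=False
  v=010: Γ:[¬p1=F] Δ:[¬(p0 ∨ p0)=T] refutes=False
  v=011: Γ:[¬p1=F] Δ:[¬(p0 ∨ p0)=T] refutes=False
  v=100: Γ:[¬p1=T] Δ:[¬(p0 ∨ p0)=F] refutes=True  ← countermodel

Result: NO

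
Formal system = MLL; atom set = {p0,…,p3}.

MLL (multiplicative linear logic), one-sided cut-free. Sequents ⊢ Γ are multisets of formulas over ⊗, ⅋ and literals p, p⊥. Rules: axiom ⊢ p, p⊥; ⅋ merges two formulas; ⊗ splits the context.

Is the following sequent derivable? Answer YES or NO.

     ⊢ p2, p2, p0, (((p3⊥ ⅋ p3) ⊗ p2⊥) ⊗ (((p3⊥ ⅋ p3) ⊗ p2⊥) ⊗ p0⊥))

Derivation (root first):
[⊗]  ⊢ p2, p2, p0, (((p3⊥ ⅋ p3) ⊗ p2⊥) ⊗ (((p3⊥ ⅋ p3) ⊗ p2⊥) ⊗ p0⊥))
  [⊗]  ⊢ p2, ((p3⊥ ⅋ p3) ⊗ p2⊥)
    [⅋]  ⊢ (p3⊥ ⅋ p3)
      [Ax]  ⊢ p3, p3⊥
    [Ax]  ⊢ p2, p2⊥
  [⊗]  ⊢ p2, p0, (((p3⊥ ⅋ p3) ⊗ p2⊥) ⊗ p0⊥)
    [⊗]  ⊢ p2, ((p3⊥ ⅋ p3) ⊗ p2⊥)
      [⅋]  ⊢ (p3⊥ ⅋ p3)
        [Ax]  ⊢ p3, p3⊥
      [Ax]  ⊢ p2, p2⊥
    [Ax]  ⊢ p0, p0⊥

Result: YES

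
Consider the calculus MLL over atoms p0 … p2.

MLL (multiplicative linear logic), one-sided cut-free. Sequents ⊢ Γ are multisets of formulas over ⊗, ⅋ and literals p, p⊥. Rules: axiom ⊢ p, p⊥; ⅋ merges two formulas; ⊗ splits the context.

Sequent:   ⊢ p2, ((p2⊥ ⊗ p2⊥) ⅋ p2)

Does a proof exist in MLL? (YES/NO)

Proof tree:
[⅋]  ⊢ p2, ((p2⊥ ⊗ p2⊥) ⅋ p2)
  [⊗]  ⊢ p2, p2, (p2⊥ ⊗ p2⊥)
    [Ax]  ⊢ p2, p2⊥
    [Ax]  ⊢ p2, p2⊥

Result: YES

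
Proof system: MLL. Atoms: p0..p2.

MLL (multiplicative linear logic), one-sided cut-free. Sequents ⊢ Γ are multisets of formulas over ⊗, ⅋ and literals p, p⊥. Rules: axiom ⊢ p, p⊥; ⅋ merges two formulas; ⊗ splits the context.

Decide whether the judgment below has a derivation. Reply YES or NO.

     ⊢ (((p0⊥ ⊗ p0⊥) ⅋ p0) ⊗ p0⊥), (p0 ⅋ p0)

Derivation trace:
[⅋]  ⊢ (((p0⊥ ⊗ p0⊥) ⅋ p0) ⊗ p0⊥), (p0 ⅋ p0)
  [⊗]  ⊢ p0, p0, (((p0⊥ ⊗ p0⊥) ⅋ p0) ⊗ p0⊥)
    [⅋]  ⊢ p0, ((p0⊥ ⊗ p0⊥) ⅋ p0)
      [⊗]  ⊢ p0, p0, (p0⊥ ⊗ p0⊥)
        [Ax]  ⊢ p0, p0⊥
        [Ax]  ⊢ p0, p0⊥
    [Ax]  ⊢ p0, p0⊥

Result: YES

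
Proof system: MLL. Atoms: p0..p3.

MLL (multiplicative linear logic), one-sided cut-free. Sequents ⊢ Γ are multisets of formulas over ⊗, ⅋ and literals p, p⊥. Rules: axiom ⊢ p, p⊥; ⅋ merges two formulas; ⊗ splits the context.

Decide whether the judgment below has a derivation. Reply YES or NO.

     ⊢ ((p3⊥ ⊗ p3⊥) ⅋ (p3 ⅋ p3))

Derivation (root first):
[⅋]  ⊢ ((p3⊥ ⊗ p3⊥) ⅋ (p3 ⅋ p3))
  [⅋]  ⊢ (p3⊥ ⊗ p3⊥), (p3 ⅋ p3)
    [⊗]  ⊢ p3, p3, (p3⊥ ⊗ p3⊥)
      [Ax]  ⊢ p3, p3⊥
      [Ax]  ⊢ p3, p3⊥

Result: YES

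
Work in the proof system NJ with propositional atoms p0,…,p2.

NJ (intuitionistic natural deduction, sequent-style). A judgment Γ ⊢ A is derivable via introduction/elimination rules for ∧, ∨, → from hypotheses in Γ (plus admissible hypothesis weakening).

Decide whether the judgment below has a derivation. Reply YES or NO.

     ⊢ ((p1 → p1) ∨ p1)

Proof tree:
[∨I₁]  ⊢ ((p1 → p1) ∨ p1)
  [→I]  ⊢ (p1 → p1)
    [Ax] p1 ⊢ p1

Result: YES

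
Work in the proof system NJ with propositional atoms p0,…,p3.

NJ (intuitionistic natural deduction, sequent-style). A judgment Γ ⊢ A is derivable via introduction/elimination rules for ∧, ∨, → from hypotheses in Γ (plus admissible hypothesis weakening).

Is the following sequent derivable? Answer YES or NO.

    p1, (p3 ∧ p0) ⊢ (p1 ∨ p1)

Proof tree:
[∨I₂] p1, (p3 ∧ p0) ⊢ (p1 ∨ p1)
  [Wk] p1, (p3 ∧ p0) ⊢ p1
    [Ax] p1 ⊢ p1

Result: YES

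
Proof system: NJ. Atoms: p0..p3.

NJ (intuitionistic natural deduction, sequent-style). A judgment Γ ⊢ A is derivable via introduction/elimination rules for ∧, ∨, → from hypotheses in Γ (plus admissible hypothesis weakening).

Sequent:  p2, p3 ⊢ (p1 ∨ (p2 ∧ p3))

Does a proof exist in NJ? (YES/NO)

Derivation trace:
[∨I₂] p2, p3 ⊢ (p1 ∨ (p2 ∧ p3))
  [∧I] p2, p3 ⊢ (p2 ∧ p3)
    [Ax] p2 ⊢ p2
    [Ax] p3 ⊢ p3

Result: YES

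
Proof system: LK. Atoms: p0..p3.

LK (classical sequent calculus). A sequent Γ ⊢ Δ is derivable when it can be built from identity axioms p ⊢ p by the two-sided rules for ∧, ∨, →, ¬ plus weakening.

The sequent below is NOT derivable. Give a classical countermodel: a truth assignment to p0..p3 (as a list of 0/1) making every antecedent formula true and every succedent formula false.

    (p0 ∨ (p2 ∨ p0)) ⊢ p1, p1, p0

Enumerate valuations to refute Γ ⊢ Δ:
  v=0000: Γ:[(p0 ∨ (p2 ∨ p0))=F] Δ:[p1=F, p1=F, p0=F] refutes=False
  v=0001: Γ:[(p0 ∨ (p2 ∨ p0))=F] Δ:[p1=F, p1=F, p0=F] refutes=False
  v=0010: Γ:[(p0 ∨ (p2 ∨ p0))=T] Δ:[p1=F, p1=F, p0=F] refutes=True  ← countermodel

Result: [0, 0, 1, 0]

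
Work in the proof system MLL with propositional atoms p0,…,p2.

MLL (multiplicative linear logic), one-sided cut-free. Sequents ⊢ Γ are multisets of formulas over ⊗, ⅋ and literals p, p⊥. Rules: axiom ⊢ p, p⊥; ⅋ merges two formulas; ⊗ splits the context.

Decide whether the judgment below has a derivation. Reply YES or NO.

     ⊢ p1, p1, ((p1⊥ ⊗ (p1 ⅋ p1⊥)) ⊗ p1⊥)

Derivation trace:
[⊗]  ⊢ p1, p1, ((p1⊥ ⊗ (p1 ⅋ p1⊥)) ⊗ p1⊥)
  [⊗]  ⊢ p1, (p1⊥ ⊗ (p1 ⅋ p1⊥))
    [Ax]  ⊢ p1, p1⊥
    [⅋]  ⊢ (p1 ⅋ p1⊥)
      [Ax]  ⊢ p1, p1⊥
  [Ax]  ⊢ p1, p1⊥

Result: YES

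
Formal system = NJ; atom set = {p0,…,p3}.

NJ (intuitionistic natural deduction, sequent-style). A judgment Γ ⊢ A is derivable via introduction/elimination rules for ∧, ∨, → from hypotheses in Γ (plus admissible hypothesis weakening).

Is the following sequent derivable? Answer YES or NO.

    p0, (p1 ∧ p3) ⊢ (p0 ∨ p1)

Proof tree:
[Wk] p0, (p1 ∧ p3) ⊢ (p0 ∨ p1)
  [∨I₁] p0 ⊢ (p0 ∨ p1)
    [Ax] p0 ⊢ p0

Result: YES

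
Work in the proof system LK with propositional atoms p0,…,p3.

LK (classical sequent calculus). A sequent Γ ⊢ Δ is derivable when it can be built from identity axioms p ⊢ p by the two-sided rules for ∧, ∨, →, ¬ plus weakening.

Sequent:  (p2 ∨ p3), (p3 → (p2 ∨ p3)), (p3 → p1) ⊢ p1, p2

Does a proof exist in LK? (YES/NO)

Derivation trace:
[→L] (p2 ∨ p3), (p3 → (p2 ∨ p3)), (p3 → p1) ⊢ p1, p2
  [→L] (p2 ∨ p3), (p3 → (p2 ∨ p3)) ⊢ p2, p3
    [∨L] (p2 ∨ p3) ⊢ p2, p3
      [Ax] p2 ⊢ p2
      [Ax] p3 ⊢ p3
    [∨L] (p2 ∨ p3) ⊢ p2, p3
      [Ax] p2 ⊢ p2
      [Ax] p3 ⊢ p3
  [Ax] p1 ⊢ p1

Result: YES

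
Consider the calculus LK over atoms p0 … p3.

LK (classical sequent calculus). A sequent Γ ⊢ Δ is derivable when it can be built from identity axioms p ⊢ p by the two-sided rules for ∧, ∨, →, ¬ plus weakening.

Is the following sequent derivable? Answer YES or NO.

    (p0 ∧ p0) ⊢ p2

Truth-table refutation:
  v=0000: Γ:[(p0 ∧ p0)=F] Δ:[p2=F] refutes=False
  v=0001: Γ:[(p0 ∧ p0)=F] Δ:[p2=F] refutes=False
  v=0010: Γ:[(p0 ∧ p0)=F] Δ:[p2=T] refutes=False
  v=0011: Γ:[(p0 ∧ p0)=F] Δ:[p2=T] refutes=False
  v=0100: Γ:[(p0 ∧ p0)=F] Δ:[p2=F] refutes=False
  v=0101: Γ:[(p0 ∧ p0)=F] Δ:[p2=F] refutes=False
  v=0110: Γ:[(p0 ∧ p0)=F] Δ:[p2=T] refutes=False
  v=0111: Γ:[(p0 ∧ p0)=F] Δ:[p2=T] refutes=False
  v=1000: Γ:[(p0 ∧ p0)=T] Δ:[p2=F] refutes=True  ← countermodel

Result: NO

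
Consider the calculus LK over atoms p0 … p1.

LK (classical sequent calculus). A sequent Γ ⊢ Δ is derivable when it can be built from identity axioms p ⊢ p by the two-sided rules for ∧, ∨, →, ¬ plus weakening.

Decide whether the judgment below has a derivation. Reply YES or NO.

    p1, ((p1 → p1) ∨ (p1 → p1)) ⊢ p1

Derivation (root first):
[∨L] p1, ((p1 → p1) ∨ (p1 → p1)) ⊢ p1
  [→L] p1, (p1 → p1) ⊢ p1
    [Ax] p1 ⊢ p1
    [Ax] p1 ⊢ p1
  [→L] p1, (p1 → p1) ⊢ p1
    [Ax] p1 ⊢ p1
    [Ax] p1 ⊢ p1

Result: YES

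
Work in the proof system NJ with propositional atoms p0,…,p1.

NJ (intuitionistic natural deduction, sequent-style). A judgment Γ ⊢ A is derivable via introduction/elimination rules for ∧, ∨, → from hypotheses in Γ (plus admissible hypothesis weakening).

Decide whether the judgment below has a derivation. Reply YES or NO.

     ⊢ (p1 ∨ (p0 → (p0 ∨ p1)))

Proof tree:
[∨I₂]  ⊢ (p1 ∨ (p0 → (p0 ∨ p1)))
  [→I]  ⊢ (p0 → (p0 ∨ p1))
    [∨I₁] p0 ⊢ (p0 ∨ p1)
      [Ax] p0 ⊢ p0

Result: YES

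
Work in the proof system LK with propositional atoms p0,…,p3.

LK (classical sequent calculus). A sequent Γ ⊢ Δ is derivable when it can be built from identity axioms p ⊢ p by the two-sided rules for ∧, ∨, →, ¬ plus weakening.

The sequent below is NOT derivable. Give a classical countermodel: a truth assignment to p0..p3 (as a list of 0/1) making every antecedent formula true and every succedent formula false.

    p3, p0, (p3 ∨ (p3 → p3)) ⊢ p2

Enumerate valuations to refute Γ ⊢ Δ:
  v=0000: Γ:[p3=F, p0=F, (p3 ∨ (p3 → p3))=T] Δ:[p2=F] refutes=False
  v=0001: Γ:[p3=T, p0=F, (p3 ∨ (p3 → p3))=T] Δ:[p2=F] refutes=False
  v=0010: Γ:[p3=F, p0=F, (p3 ∨ (p3 → p3))=T] Δ:[p2=T] refutes=False
  v=0011: Γ:[p3=T, p0=F, (p3 ∨ (p3 → p3))=T] Δ:[p2=T] refutes=False
  v=0100: Γ:[p3=F, p0=F, (p3 ∨ (p3 → p3))=T] Δ:[p2=F] refutes=False
  v=0101: Γ:[p3=T, p0=F, (p3 ∨ (p3 → p3))=T] Δ:[p2=F] refutes=False
  v=0110: Γ:[p3=F, p0=F, (p3 ∨ (p3 → p3))=T] Δ:[p2=T] refutes=False
  v=0111: Γ:[p3=T, p0=F, (p3 ∨ (p3 → p3))=T] Δ:[p2=T] refutes=False
  v=1000: Γ:[p3=F, p0=T, (p3 ∨ (p3 → p3))=T] Δ:[p2=F] refutes=False
  v=1001: Γ:[p3=T, p0=T, (p3 ∨ (p3 → p3))=T] Δ:[p2=F] refutes=True  ← countermodel

Result: [1, 0, 0, 1]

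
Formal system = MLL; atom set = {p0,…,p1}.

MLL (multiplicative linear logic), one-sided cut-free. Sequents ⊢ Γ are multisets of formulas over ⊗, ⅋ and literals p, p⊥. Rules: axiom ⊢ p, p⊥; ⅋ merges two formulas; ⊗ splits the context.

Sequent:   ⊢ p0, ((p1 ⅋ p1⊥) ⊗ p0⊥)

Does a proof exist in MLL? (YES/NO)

Proof tree:
[⊗]  ⊢ p0, ((p1 ⅋ p1⊥) ⊗ p0⊥)
  [⅋]  ⊢ (p1 ⅋ p1⊥)
    [Ax]  ⊢ p1, p1⊥
  [Ax]  ⊢ p0, p0⊥

Result: YES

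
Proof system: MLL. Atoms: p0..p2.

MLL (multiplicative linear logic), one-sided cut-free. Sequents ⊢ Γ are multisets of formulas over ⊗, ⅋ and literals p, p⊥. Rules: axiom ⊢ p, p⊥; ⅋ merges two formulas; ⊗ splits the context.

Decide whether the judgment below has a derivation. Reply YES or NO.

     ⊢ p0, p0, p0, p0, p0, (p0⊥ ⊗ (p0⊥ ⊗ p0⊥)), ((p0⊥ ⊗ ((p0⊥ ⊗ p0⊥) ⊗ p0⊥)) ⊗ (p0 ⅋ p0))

Proof tree:
[⊗]  ⊢ p0, p0, p0, p0, p0, (p0⊥ ⊗ (p0⊥ ⊗ p0⊥)), ((p0⊥ ⊗ ((p0⊥ ⊗ p0⊥) ⊗ p0⊥)) ⊗ (p0 ⅋ p0))
  [⊗]  ⊢ p0, p0, p0, p0, (p0⊥ ⊗ ((p0⊥ ⊗ p0⊥) ⊗ p0⊥))
    [Ax]  ⊢ p0, p0⊥
    [⊗]  ⊢ p0, p0, p0, ((p0⊥ ⊗ p0⊥) ⊗ p0⊥)
      [⊗]  ⊢ p0, p0, (p0⊥ ⊗ p0⊥)
        [Ax]  ⊢ p0, p0⊥
        [Ax]  ⊢ p0, p0⊥
      [Ax]  ⊢ p0, p0⊥
  [⅋]  ⊢ p0, (p0⊥ ⊗ (p0⊥ ⊗ p0⊥)), (p0 ⅋ p0)
    [⊗]  ⊢ p0, p0, p0, (p0⊥ ⊗ (p0⊥ ⊗ p0⊥))
      [Ax]  ⊢ p0, p0⊥
      [⊗]  ⊢ p0, p0, (p0⊥ ⊗ p0⊥)
        [Ax]  ⊢ p0, p0⊥
        [Ax]  ⊢ p0, p0⊥

Result: YES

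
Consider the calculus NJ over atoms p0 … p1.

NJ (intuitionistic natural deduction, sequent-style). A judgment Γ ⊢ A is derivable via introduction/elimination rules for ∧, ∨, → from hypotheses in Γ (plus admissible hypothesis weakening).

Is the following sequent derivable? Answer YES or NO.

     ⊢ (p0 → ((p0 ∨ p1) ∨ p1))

Derivation (root first):
[→I]  ⊢ (p0 → ((p0 ∨ p1) ∨ p1))
  [∨I₁] p0 ⊢ ((p0 ∨ p1) ∨ p1)
    [∨I₁] p0 ⊢ (p0 ∨ p1)
      [Ax] p0 ⊢ p0

Result: YES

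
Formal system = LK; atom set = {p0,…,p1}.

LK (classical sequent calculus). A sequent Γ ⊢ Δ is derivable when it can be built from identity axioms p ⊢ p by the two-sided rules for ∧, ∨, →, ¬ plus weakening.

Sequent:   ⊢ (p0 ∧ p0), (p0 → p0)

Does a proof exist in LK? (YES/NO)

Derivation (root first):
[→R]  ⊢ (p0 ∧ p0), (p0 → p0)
  [∧R] p0 ⊢ p0, (p0 ∧ p0)
    [WR] p0 ⊢ p0, p0
      [Ax] p0 ⊢ p0
    [Ax] p0 ⊢ p0

Result: YES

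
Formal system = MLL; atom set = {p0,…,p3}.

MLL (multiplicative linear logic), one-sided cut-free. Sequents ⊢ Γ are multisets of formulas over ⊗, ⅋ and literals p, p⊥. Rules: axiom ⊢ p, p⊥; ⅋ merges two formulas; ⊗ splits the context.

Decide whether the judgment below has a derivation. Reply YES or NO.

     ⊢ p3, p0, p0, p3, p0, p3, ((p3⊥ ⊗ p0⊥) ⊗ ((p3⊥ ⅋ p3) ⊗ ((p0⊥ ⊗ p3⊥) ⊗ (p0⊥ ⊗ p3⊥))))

Derivation trace:
[⊗]  ⊢ p3, p0, p0, p3, p0, p3, ((p3⊥ ⊗ p0⊥) ⊗ ((p3⊥ ⅋ p3) ⊗ ((p0⊥ ⊗ p3⊥) ⊗ (p0⊥ ⊗ p3⊥))))
  [⊗]  ⊢ p3, p0, (p3⊥ ⊗ p0⊥)
    [Ax]  ⊢ p3, p3⊥
    [Ax]  ⊢ p0, p0⊥
  [⊗]  ⊢ p0, p3, p0, p3, ((p3⊥ ⅋ p3) ⊗ ((p0⊥ ⊗ p3⊥) ⊗ (p0⊥ ⊗ p3⊥)))
    [⅋]  ⊢ (p3⊥ ⅋ p3)
      [Ax]  ⊢ p3, p3⊥
    [⊗]  ⊢ p0, p3, p0, p3, ((p0⊥ ⊗ p3⊥) ⊗ (p0⊥ ⊗ p3⊥))
      [⊗]  ⊢ p0, p3, (p0⊥ ⊗ p3⊥)
        [Ax]  ⊢ p0, p0⊥
        [Ax]  ⊢ p3, p3⊥
      [⊗]  ⊢ p0, p3, (p0⊥ ⊗ p3⊥)
        [Ax]  ⊢ p0, p0⊥
        [Ax]  ⊢ p3, p3⊥

Result: YES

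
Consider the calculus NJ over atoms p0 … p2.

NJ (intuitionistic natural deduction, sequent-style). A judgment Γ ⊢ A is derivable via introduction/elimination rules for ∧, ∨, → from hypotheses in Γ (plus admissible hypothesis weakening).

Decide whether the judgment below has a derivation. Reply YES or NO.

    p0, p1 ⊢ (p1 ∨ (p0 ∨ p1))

Derivation (root first):
[∨I₂] p0, p1 ⊢ (p1 ∨ (p0 ∨ p1))
  [∨I₁] p0, p1 ⊢ (p0 ∨ p1)
    [Wk] p0, p1 ⊢ p0
      [Ax] p0 ⊢ p0

Result: YES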